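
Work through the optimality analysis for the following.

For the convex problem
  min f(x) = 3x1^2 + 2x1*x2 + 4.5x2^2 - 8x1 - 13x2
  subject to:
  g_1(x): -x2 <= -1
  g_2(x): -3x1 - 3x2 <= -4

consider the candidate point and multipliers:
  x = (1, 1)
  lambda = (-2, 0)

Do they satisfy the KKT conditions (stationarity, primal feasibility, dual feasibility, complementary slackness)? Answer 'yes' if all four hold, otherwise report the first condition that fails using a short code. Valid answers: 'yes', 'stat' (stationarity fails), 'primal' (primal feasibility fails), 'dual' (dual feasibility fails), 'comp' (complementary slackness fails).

Gradient of f: grad f(x) = Q x + c = (0, -2)
Constraint values g_i(x) = a_i^T x - b_i:
  g_1((1, 1)) = 0
  g_2((1, 1)) = -2
Stationarity residual: grad f(x) + sum_i lambda_i a_i = (0, 0)
  -> stationarity OK
Primal feasibility (all g_i <= 0): OK
Dual feasibility (all lambda_i >= 0): FAILS
Complementary slackness (lambda_i * g_i(x) = 0 for all i): OK

Verdict: the first failing condition is dual_feasibility -> dual.

dual


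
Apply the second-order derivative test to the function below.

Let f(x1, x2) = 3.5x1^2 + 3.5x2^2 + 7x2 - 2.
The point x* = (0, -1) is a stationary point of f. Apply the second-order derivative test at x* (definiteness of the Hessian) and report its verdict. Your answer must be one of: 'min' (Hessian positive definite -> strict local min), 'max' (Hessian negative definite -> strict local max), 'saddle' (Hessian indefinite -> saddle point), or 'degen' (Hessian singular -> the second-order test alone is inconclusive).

Compute the Hessian H = grad^2 f:
  H = [[7, 0], [0, 7]]
Verify stationarity: grad f(x*) = H x* + g = (0, 0).
Eigenvalues of H: 7, 7.
Both eigenvalues > 0, so H is positive definite -> x* is a strict local min.

min


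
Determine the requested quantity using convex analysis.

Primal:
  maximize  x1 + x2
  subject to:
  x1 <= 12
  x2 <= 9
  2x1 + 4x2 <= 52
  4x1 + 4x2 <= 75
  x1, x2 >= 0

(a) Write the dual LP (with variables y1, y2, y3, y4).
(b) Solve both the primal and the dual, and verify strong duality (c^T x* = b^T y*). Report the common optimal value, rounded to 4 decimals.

The standard primal-dual pair for 'max c^T x s.t. A x <= b, x >= 0' is:
  Dual:  min b^T y  s.t.  A^T y >= c,  y >= 0.

So the dual LP is:
  minimize  12y1 + 9y2 + 52y3 + 75y4
  subject to:
    y1 + 2y3 + 4y4 >= 1
    y2 + 4y3 + 4y4 >= 1
    y1, y2, y3, y4 >= 0

Solving the primal: x* = (12, 6.75).
  primal value c^T x* = 18.75.
Solving the dual: y* = (0, 0, 0, 0.25).
  dual value b^T y* = 18.75.
Strong duality: c^T x* = b^T y*. Confirmed.

18.75


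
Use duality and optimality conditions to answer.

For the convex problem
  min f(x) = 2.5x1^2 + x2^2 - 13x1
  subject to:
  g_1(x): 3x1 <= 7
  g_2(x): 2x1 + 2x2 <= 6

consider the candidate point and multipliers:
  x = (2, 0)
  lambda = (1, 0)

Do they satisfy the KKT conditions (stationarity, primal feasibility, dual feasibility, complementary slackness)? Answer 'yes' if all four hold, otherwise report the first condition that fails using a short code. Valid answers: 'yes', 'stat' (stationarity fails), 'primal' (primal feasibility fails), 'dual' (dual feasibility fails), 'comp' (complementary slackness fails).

Gradient of f: grad f(x) = Q x + c = (-3, 0)
Constraint values g_i(x) = a_i^T x - b_i:
  g_1((2, 0)) = -1
  g_2((2, 0)) = -2
Stationarity residual: grad f(x) + sum_i lambda_i a_i = (0, 0)
  -> stationarity OK
Primal feasibility (all g_i <= 0): OK
Dual feasibility (all lambda_i >= 0): OK
Complementary slackness (lambda_i * g_i(x) = 0 for all i): FAILS

Verdict: the first failing condition is complementary_slackness -> comp.

comp


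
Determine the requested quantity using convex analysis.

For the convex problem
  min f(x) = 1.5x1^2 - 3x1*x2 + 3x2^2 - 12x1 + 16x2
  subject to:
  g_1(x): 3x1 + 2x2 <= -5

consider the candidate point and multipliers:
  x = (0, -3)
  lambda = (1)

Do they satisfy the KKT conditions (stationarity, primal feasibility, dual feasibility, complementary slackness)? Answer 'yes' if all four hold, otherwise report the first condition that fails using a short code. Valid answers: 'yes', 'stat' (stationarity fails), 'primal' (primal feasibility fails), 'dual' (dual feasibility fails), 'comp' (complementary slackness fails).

Gradient of f: grad f(x) = Q x + c = (-3, -2)
Constraint values g_i(x) = a_i^T x - b_i:
  g_1((0, -3)) = -1
Stationarity residual: grad f(x) + sum_i lambda_i a_i = (0, 0)
  -> stationarity OK
Primal feasibility (all g_i <= 0): OK
Dual feasibility (all lambda_i >= 0): OK
Complementary slackness (lambda_i * g_i(x) = 0 for all i): FAILS

Verdict: the first failing condition is complementary_slackness -> comp.

comp


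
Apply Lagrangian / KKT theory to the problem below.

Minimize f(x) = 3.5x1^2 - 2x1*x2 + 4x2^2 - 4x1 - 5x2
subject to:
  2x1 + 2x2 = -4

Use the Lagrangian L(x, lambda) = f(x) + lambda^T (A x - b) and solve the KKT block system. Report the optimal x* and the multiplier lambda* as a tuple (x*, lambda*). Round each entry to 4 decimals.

Form the Lagrangian:
  L(x, lambda) = (1/2) x^T Q x + c^T x + lambda^T (A x - b)
Stationarity (grad_x L = 0): Q x + c + A^T lambda = 0.
Primal feasibility: A x = b.

This gives the KKT block system:
  [ Q   A^T ] [ x     ]   [-c ]
  [ A    0  ] [ lambda ] = [ b ]

Solving the linear system:
  x*      = (-1.1053, -0.8947)
  lambda* = (4.9737)
  f(x*)   = 14.3947

x* = (-1.1053, -0.8947), lambda* = (4.9737)


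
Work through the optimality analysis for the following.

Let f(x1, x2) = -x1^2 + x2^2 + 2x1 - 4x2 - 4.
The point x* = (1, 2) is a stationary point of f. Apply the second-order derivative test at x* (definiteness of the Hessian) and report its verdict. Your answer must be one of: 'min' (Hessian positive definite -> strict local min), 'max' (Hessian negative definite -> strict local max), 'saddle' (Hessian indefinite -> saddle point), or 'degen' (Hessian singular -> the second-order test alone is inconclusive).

Compute the Hessian H = grad^2 f:
  H = [[-2, 0], [0, 2]]
Verify stationarity: grad f(x*) = H x* + g = (0, 0).
Eigenvalues of H: -2, 2.
Eigenvalues have mixed signs, so H is indefinite -> x* is a saddle point.

saddle


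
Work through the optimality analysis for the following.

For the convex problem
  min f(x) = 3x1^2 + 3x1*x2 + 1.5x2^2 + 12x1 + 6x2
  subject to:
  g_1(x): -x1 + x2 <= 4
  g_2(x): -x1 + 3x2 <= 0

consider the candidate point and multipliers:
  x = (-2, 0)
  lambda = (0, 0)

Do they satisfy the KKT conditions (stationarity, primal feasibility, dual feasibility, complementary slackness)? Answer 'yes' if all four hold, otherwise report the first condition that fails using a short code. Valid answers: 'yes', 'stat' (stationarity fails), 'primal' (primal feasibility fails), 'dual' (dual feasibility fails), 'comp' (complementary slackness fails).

Gradient of f: grad f(x) = Q x + c = (0, 0)
Constraint values g_i(x) = a_i^T x - b_i:
  g_1((-2, 0)) = -2
  g_2((-2, 0)) = 2
Stationarity residual: grad f(x) + sum_i lambda_i a_i = (0, 0)
  -> stationarity OK
Primal feasibility (all g_i <= 0): FAILS
Dual feasibility (all lambda_i >= 0): OK
Complementary slackness (lambda_i * g_i(x) = 0 for all i): OK

Verdict: the first failing condition is primal_feasibility -> primal.

primal


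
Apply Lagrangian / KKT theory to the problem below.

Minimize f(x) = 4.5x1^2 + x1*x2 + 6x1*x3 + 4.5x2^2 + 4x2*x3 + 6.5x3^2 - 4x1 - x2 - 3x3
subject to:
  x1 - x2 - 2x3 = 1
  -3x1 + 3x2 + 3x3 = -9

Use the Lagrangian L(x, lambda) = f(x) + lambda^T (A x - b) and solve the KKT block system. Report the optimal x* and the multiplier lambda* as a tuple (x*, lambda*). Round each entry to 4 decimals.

Form the Lagrangian:
  L(x, lambda) = (1/2) x^T Q x + c^T x + lambda^T (A x - b)
Stationarity (grad_x L = 0): Q x + c + A^T lambda = 0.
Primal feasibility: A x = b.

This gives the KKT block system:
  [ Q   A^T ] [ x     ]   [-c ]
  [ A    0  ] [ lambda ] = [ b ]

Solving the linear system:
  x*      = (1.75, -3.25, 2)
  lambda* = (41, 20.5)
  f(x*)   = 66.875

x* = (1.75, -3.25, 2), lambda* = (41, 20.5)


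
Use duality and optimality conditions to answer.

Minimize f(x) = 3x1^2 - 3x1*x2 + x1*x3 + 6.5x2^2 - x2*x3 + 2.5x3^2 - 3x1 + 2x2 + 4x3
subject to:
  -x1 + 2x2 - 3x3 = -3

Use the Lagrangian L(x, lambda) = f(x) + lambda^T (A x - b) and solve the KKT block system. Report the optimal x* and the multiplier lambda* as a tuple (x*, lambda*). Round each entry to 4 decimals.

Form the Lagrangian:
  L(x, lambda) = (1/2) x^T Q x + c^T x + lambda^T (A x - b)
Stationarity (grad_x L = 0): Q x + c + A^T lambda = 0.
Primal feasibility: A x = b.

This gives the KKT block system:
  [ Q   A^T ] [ x     ]   [-c ]
  [ A    0  ] [ lambda ] = [ b ]

Solving the linear system:
  x*      = (0.661, -0.3559, 0.5424)
  lambda* = (2.5763)
  f(x*)   = 3.6017

x* = (0.661, -0.3559, 0.5424), lambda* = (2.5763)


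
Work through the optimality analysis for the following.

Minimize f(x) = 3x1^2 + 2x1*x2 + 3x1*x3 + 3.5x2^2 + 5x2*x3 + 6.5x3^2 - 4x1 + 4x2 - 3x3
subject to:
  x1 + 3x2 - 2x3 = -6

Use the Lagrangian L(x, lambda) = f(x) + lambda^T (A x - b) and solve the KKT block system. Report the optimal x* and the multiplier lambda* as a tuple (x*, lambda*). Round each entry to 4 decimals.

Form the Lagrangian:
  L(x, lambda) = (1/2) x^T Q x + c^T x + lambda^T (A x - b)
Stationarity (grad_x L = 0): Q x + c + A^T lambda = 0.
Primal feasibility: A x = b.

This gives the KKT block system:
  [ Q   A^T ] [ x     ]   [-c ]
  [ A    0  ] [ lambda ] = [ b ]

Solving the linear system:
  x*      = (0.6878, -1.676, 0.8299)
  lambda* = (0.7357)
  f(x*)   = -3.7652

x* = (0.6878, -1.676, 0.8299), lambda* = (0.7357)


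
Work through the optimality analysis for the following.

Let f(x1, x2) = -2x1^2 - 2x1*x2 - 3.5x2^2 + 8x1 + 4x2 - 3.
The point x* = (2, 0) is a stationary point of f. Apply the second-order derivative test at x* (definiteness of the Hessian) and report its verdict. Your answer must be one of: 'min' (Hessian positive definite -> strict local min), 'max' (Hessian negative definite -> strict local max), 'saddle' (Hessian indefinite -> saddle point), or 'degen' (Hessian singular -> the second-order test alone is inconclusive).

Compute the Hessian H = grad^2 f:
  H = [[-4, -2], [-2, -7]]
Verify stationarity: grad f(x*) = H x* + g = (0, 0).
Eigenvalues of H: -8, -3.
Both eigenvalues < 0, so H is negative definite -> x* is a strict local max.

max


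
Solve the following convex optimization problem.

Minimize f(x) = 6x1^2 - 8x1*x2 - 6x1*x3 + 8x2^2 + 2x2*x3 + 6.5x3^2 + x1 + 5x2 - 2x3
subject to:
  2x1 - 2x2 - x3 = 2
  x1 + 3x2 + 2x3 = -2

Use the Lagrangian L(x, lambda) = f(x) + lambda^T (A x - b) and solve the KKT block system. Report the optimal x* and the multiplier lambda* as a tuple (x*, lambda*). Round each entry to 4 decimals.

Form the Lagrangian:
  L(x, lambda) = (1/2) x^T Q x + c^T x + lambda^T (A x - b)
Stationarity (grad_x L = 0): Q x + c + A^T lambda = 0.
Primal feasibility: A x = b.

This gives the KKT block system:
  [ Q   A^T ] [ x     ]   [-c ]
  [ A    0  ] [ lambda ] = [ b ]

Solving the linear system:
  x*      = (0.2455, -0.7727, 0.0364)
  lambda* = (-4.8727, -0.1636)
  f(x*)   = 2.8636

x* = (0.2455, -0.7727, 0.0364), lambda* = (-4.8727, -0.1636)


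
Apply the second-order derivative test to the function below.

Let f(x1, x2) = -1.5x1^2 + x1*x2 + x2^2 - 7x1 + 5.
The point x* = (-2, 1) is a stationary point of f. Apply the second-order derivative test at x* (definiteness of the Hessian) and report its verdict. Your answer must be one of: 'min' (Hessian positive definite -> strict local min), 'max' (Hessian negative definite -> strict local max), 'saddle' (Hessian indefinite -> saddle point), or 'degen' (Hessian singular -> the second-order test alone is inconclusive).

Compute the Hessian H = grad^2 f:
  H = [[-3, 1], [1, 2]]
Verify stationarity: grad f(x*) = H x* + g = (0, 0).
Eigenvalues of H: -3.1926, 2.1926.
Eigenvalues have mixed signs, so H is indefinite -> x* is a saddle point.

saddle


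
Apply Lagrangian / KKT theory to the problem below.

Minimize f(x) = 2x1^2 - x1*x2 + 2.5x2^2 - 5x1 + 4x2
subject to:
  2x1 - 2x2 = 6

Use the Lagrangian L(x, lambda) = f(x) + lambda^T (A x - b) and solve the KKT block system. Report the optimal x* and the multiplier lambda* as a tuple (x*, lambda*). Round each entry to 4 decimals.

Form the Lagrangian:
  L(x, lambda) = (1/2) x^T Q x + c^T x + lambda^T (A x - b)
Stationarity (grad_x L = 0): Q x + c + A^T lambda = 0.
Primal feasibility: A x = b.

This gives the KKT block system:
  [ Q   A^T ] [ x     ]   [-c ]
  [ A    0  ] [ lambda ] = [ b ]

Solving the linear system:
  x*      = (1.8571, -1.1429)
  lambda* = (-1.7857)
  f(x*)   = -1.5714

x* = (1.8571, -1.1429), lambda* = (-1.7857)


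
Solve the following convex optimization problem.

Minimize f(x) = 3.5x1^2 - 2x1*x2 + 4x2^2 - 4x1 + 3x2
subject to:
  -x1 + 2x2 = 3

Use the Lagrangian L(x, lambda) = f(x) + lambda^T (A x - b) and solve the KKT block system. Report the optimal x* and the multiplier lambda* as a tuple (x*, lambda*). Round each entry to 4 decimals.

Form the Lagrangian:
  L(x, lambda) = (1/2) x^T Q x + c^T x + lambda^T (A x - b)
Stationarity (grad_x L = 0): Q x + c + A^T lambda = 0.
Primal feasibility: A x = b.

This gives the KKT block system:
  [ Q   A^T ] [ x     ]   [-c ]
  [ A    0  ] [ lambda ] = [ b ]

Solving the linear system:
  x*      = (-0.0714, 1.4643)
  lambda* = (-7.4286)
  f(x*)   = 13.4821

x* = (-0.0714, 1.4643), lambda* = (-7.4286)


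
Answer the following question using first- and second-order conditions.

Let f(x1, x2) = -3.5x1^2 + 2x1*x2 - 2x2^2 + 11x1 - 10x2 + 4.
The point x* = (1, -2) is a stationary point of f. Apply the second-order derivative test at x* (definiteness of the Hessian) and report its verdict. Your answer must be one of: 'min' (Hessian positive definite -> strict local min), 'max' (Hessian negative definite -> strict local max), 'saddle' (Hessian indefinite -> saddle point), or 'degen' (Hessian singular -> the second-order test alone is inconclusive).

Compute the Hessian H = grad^2 f:
  H = [[-7, 2], [2, -4]]
Verify stationarity: grad f(x*) = H x* + g = (0, 0).
Eigenvalues of H: -8, -3.
Both eigenvalues < 0, so H is negative definite -> x* is a strict local max.

max


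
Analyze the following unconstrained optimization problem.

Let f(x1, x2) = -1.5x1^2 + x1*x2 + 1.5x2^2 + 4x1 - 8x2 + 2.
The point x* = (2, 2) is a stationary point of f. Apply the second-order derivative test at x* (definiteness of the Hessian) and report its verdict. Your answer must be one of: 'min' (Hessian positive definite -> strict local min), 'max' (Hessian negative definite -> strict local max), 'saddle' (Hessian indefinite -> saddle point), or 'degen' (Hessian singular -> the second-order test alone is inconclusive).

Compute the Hessian H = grad^2 f:
  H = [[-3, 1], [1, 3]]
Verify stationarity: grad f(x*) = H x* + g = (0, 0).
Eigenvalues of H: -3.1623, 3.1623.
Eigenvalues have mixed signs, so H is indefinite -> x* is a saddle point.

saddle


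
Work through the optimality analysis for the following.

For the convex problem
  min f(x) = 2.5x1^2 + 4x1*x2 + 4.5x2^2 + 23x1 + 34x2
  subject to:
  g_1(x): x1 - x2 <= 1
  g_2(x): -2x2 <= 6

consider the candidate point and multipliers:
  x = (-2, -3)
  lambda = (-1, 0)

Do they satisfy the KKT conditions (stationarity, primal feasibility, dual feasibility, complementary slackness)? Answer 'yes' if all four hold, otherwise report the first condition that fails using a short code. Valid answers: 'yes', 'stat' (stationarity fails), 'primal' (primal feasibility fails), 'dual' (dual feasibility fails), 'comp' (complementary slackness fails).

Gradient of f: grad f(x) = Q x + c = (1, -1)
Constraint values g_i(x) = a_i^T x - b_i:
  g_1((-2, -3)) = 0
  g_2((-2, -3)) = 0
Stationarity residual: grad f(x) + sum_i lambda_i a_i = (0, 0)
  -> stationarity OK
Primal feasibility (all g_i <= 0): OK
Dual feasibility (all lambda_i >= 0): FAILS
Complementary slackness (lambda_i * g_i(x) = 0 for all i): OK

Verdict: the first failing condition is dual_feasibility -> dual.

dual


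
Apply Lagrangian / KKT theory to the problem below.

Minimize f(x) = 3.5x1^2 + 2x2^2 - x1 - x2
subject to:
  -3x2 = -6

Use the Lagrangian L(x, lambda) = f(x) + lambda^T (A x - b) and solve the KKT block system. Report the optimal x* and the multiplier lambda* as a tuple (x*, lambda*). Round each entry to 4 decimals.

Form the Lagrangian:
  L(x, lambda) = (1/2) x^T Q x + c^T x + lambda^T (A x - b)
Stationarity (grad_x L = 0): Q x + c + A^T lambda = 0.
Primal feasibility: A x = b.

This gives the KKT block system:
  [ Q   A^T ] [ x     ]   [-c ]
  [ A    0  ] [ lambda ] = [ b ]

Solving the linear system:
  x*      = (0.1429, 2)
  lambda* = (2.3333)
  f(x*)   = 5.9286

x* = (0.1429, 2), lambda* = (2.3333)


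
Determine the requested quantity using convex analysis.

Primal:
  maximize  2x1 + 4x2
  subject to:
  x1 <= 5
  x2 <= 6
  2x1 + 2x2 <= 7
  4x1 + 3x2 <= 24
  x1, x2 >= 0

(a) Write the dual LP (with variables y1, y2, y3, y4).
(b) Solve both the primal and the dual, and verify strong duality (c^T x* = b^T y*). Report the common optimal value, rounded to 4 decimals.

The standard primal-dual pair for 'max c^T x s.t. A x <= b, x >= 0' is:
  Dual:  min b^T y  s.t.  A^T y >= c,  y >= 0.

So the dual LP is:
  minimize  5y1 + 6y2 + 7y3 + 24y4
  subject to:
    y1 + 2y3 + 4y4 >= 2
    y2 + 2y3 + 3y4 >= 4
    y1, y2, y3, y4 >= 0

Solving the primal: x* = (0, 3.5).
  primal value c^T x* = 14.
Solving the dual: y* = (0, 0, 2, 0).
  dual value b^T y* = 14.
Strong duality: c^T x* = b^T y*. Confirmed.

14


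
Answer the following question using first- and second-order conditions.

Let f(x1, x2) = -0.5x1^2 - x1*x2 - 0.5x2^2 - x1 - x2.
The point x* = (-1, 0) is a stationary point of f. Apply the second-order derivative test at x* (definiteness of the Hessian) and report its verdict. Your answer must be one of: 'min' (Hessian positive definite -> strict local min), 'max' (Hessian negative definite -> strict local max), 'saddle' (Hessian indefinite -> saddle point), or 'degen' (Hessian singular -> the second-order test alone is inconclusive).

Compute the Hessian H = grad^2 f:
  H = [[-1, -1], [-1, -1]]
Verify stationarity: grad f(x*) = H x* + g = (0, 0).
Eigenvalues of H: -2, 0.
H has a zero eigenvalue (singular; negative semidefinite but not definite), so H is neither positive definite, negative definite, nor indefinite. The second-order test alone is inconclusive -> degen.
(Indeed, f is constant along the null direction of H through x*, so x* is not a strict local extremum.)

degen


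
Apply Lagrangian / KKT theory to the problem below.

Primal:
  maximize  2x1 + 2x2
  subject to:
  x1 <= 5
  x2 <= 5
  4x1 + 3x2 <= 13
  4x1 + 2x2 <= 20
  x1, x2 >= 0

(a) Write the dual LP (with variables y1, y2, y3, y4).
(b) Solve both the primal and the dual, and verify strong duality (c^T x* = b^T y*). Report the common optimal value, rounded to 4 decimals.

The standard primal-dual pair for 'max c^T x s.t. A x <= b, x >= 0' is:
  Dual:  min b^T y  s.t.  A^T y >= c,  y >= 0.

So the dual LP is:
  minimize  5y1 + 5y2 + 13y3 + 20y4
  subject to:
    y1 + 4y3 + 4y4 >= 2
    y2 + 3y3 + 2y4 >= 2
    y1, y2, y3, y4 >= 0

Solving the primal: x* = (0, 4.3333).
  primal value c^T x* = 8.6667.
Solving the dual: y* = (0, 0, 0.6667, 0).
  dual value b^T y* = 8.6667.
Strong duality: c^T x* = b^T y*. Confirmed.

8.6667


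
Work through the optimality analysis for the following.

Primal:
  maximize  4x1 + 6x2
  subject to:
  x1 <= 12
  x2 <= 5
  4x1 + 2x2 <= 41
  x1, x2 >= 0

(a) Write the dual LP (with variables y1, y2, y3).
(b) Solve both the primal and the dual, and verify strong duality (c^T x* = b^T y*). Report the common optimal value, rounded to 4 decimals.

The standard primal-dual pair for 'max c^T x s.t. A x <= b, x >= 0' is:
  Dual:  min b^T y  s.t.  A^T y >= c,  y >= 0.

So the dual LP is:
  minimize  12y1 + 5y2 + 41y3
  subject to:
    y1 + 4y3 >= 4
    y2 + 2y3 >= 6
    y1, y2, y3 >= 0

Solving the primal: x* = (7.75, 5).
  primal value c^T x* = 61.
Solving the dual: y* = (0, 4, 1).
  dual value b^T y* = 61.
Strong duality: c^T x* = b^T y*. Confirmed.

61


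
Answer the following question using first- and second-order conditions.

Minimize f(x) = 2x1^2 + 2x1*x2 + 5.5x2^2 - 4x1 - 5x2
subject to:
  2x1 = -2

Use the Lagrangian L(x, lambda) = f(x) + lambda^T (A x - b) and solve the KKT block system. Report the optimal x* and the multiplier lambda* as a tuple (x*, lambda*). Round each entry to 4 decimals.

Form the Lagrangian:
  L(x, lambda) = (1/2) x^T Q x + c^T x + lambda^T (A x - b)
Stationarity (grad_x L = 0): Q x + c + A^T lambda = 0.
Primal feasibility: A x = b.

This gives the KKT block system:
  [ Q   A^T ] [ x     ]   [-c ]
  [ A    0  ] [ lambda ] = [ b ]

Solving the linear system:
  x*      = (-1, 0.6364)
  lambda* = (3.3636)
  f(x*)   = 3.7727

x* = (-1, 0.6364), lambda* = (3.3636)


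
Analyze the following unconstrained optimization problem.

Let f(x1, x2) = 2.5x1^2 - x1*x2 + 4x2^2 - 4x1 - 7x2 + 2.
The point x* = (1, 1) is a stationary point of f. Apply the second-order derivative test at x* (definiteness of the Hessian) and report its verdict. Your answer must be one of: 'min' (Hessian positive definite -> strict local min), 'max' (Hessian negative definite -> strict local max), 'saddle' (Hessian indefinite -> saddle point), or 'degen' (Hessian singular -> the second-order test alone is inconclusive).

Compute the Hessian H = grad^2 f:
  H = [[5, -1], [-1, 8]]
Verify stationarity: grad f(x*) = H x* + g = (0, 0).
Eigenvalues of H: 4.6972, 8.3028.
Both eigenvalues > 0, so H is positive definite -> x* is a strict local min.

min


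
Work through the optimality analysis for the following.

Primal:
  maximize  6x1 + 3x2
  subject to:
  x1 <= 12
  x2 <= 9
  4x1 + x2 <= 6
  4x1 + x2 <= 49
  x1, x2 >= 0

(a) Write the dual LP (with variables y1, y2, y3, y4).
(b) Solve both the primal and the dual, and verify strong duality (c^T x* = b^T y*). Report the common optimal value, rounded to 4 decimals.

The standard primal-dual pair for 'max c^T x s.t. A x <= b, x >= 0' is:
  Dual:  min b^T y  s.t.  A^T y >= c,  y >= 0.

So the dual LP is:
  minimize  12y1 + 9y2 + 6y3 + 49y4
  subject to:
    y1 + 4y3 + 4y4 >= 6
    y2 + y3 + y4 >= 3
    y1, y2, y3, y4 >= 0

Solving the primal: x* = (0, 6).
  primal value c^T x* = 18.
Solving the dual: y* = (0, 0, 3, 0).
  dual value b^T y* = 18.
Strong duality: c^T x* = b^T y*. Confirmed.

18


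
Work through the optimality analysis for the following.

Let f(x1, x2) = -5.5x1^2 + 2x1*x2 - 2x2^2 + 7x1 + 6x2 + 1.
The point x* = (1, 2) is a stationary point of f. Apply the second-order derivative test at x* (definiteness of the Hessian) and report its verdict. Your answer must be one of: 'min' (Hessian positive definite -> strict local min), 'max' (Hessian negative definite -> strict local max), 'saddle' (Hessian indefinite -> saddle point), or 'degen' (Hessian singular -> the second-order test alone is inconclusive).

Compute the Hessian H = grad^2 f:
  H = [[-11, 2], [2, -4]]
Verify stationarity: grad f(x*) = H x* + g = (0, 0).
Eigenvalues of H: -11.5311, -3.4689.
Both eigenvalues < 0, so H is negative definite -> x* is a strict local max.

max


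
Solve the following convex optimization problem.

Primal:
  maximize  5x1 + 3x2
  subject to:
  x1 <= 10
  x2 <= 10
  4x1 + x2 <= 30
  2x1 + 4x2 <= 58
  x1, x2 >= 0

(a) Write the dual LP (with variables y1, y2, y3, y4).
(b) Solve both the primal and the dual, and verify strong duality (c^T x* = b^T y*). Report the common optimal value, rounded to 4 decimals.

The standard primal-dual pair for 'max c^T x s.t. A x <= b, x >= 0' is:
  Dual:  min b^T y  s.t.  A^T y >= c,  y >= 0.

So the dual LP is:
  minimize  10y1 + 10y2 + 30y3 + 58y4
  subject to:
    y1 + 4y3 + 2y4 >= 5
    y2 + y3 + 4y4 >= 3
    y1, y2, y3, y4 >= 0

Solving the primal: x* = (5, 10).
  primal value c^T x* = 55.
Solving the dual: y* = (0, 1.75, 1.25, 0).
  dual value b^T y* = 55.
Strong duality: c^T x* = b^T y*. Confirmed.

55


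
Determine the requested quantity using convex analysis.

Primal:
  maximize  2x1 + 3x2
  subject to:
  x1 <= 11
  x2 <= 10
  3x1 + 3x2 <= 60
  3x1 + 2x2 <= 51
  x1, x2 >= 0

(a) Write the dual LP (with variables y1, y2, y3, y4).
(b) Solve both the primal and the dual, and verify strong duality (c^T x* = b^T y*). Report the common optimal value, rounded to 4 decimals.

The standard primal-dual pair for 'max c^T x s.t. A x <= b, x >= 0' is:
  Dual:  min b^T y  s.t.  A^T y >= c,  y >= 0.

So the dual LP is:
  minimize  11y1 + 10y2 + 60y3 + 51y4
  subject to:
    y1 + 3y3 + 3y4 >= 2
    y2 + 3y3 + 2y4 >= 3
    y1, y2, y3, y4 >= 0

Solving the primal: x* = (10, 10).
  primal value c^T x* = 50.
Solving the dual: y* = (0, 1, 0.6667, 0).
  dual value b^T y* = 50.
Strong duality: c^T x* = b^T y*. Confirmed.

50


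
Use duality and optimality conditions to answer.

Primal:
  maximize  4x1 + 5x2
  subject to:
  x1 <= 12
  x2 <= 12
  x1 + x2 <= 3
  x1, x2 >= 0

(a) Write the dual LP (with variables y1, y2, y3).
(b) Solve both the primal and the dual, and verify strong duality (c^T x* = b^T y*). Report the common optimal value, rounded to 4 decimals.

The standard primal-dual pair for 'max c^T x s.t. A x <= b, x >= 0' is:
  Dual:  min b^T y  s.t.  A^T y >= c,  y >= 0.

So the dual LP is:
  minimize  12y1 + 12y2 + 3y3
  subject to:
    y1 + y3 >= 4
    y2 + y3 >= 5
    y1, y2, y3 >= 0

Solving the primal: x* = (0, 3).
  primal value c^T x* = 15.
Solving the dual: y* = (0, 0, 5).
  dual value b^T y* = 15.
Strong duality: c^T x* = b^T y*. Confirmed.

15


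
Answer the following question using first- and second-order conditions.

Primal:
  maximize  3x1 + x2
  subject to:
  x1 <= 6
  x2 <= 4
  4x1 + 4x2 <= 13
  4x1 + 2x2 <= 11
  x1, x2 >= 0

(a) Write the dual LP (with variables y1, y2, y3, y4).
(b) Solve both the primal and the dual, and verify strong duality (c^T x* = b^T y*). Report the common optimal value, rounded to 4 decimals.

The standard primal-dual pair for 'max c^T x s.t. A x <= b, x >= 0' is:
  Dual:  min b^T y  s.t.  A^T y >= c,  y >= 0.

So the dual LP is:
  minimize  6y1 + 4y2 + 13y3 + 11y4
  subject to:
    y1 + 4y3 + 4y4 >= 3
    y2 + 4y3 + 2y4 >= 1
    y1, y2, y3, y4 >= 0

Solving the primal: x* = (2.75, 0).
  primal value c^T x* = 8.25.
Solving the dual: y* = (0, 0, 0, 0.75).
  dual value b^T y* = 8.25.
Strong duality: c^T x* = b^T y*. Confirmed.

8.25


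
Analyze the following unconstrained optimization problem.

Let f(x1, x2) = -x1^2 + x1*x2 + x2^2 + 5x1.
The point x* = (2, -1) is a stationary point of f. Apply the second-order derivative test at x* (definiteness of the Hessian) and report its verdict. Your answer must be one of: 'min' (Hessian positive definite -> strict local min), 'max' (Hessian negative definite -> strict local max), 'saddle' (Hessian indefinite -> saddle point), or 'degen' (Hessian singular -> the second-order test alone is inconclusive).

Compute the Hessian H = grad^2 f:
  H = [[-2, 1], [1, 2]]
Verify stationarity: grad f(x*) = H x* + g = (0, 0).
Eigenvalues of H: -2.2361, 2.2361.
Eigenvalues have mixed signs, so H is indefinite -> x* is a saddle point.

saddle


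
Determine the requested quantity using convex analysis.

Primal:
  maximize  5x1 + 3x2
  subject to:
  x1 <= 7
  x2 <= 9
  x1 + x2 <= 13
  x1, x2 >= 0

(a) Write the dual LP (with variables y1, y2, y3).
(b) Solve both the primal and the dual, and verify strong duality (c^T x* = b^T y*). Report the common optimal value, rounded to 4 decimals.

The standard primal-dual pair for 'max c^T x s.t. A x <= b, x >= 0' is:
  Dual:  min b^T y  s.t.  A^T y >= c,  y >= 0.

So the dual LP is:
  minimize  7y1 + 9y2 + 13y3
  subject to:
    y1 + y3 >= 5
    y2 + y3 >= 3
    y1, y2, y3 >= 0

Solving the primal: x* = (7, 6).
  primal value c^T x* = 53.
Solving the dual: y* = (2, 0, 3).
  dual value b^T y* = 53.
Strong duality: c^T x* = b^T y*. Confirmed.

53


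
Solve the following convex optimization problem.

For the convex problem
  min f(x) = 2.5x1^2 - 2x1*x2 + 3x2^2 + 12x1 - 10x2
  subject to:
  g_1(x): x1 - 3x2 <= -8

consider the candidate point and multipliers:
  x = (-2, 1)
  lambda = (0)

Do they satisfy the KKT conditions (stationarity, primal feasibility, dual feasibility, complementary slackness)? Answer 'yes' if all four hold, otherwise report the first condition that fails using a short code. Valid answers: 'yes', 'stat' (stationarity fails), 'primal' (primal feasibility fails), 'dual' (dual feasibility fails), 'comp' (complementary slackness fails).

Gradient of f: grad f(x) = Q x + c = (0, 0)
Constraint values g_i(x) = a_i^T x - b_i:
  g_1((-2, 1)) = 3
Stationarity residual: grad f(x) + sum_i lambda_i a_i = (0, 0)
  -> stationarity OK
Primal feasibility (all g_i <= 0): FAILS
Dual feasibility (all lambda_i >= 0): OK
Complementary slackness (lambda_i * g_i(x) = 0 for all i): OK

Verdict: the first failing condition is primal_feasibility -> primal.

primal


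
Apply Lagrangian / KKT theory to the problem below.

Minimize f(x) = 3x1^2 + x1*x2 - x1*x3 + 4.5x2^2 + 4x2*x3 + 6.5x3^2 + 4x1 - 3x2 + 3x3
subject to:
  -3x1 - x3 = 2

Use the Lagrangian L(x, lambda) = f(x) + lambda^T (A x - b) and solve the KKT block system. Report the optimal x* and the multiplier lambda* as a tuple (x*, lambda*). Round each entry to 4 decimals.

Form the Lagrangian:
  L(x, lambda) = (1/2) x^T Q x + c^T x + lambda^T (A x - b)
Stationarity (grad_x L = 0): Q x + c + A^T lambda = 0.
Primal feasibility: A x = b.

This gives the KKT block system:
  [ Q   A^T ] [ x     ]   [-c ]
  [ A    0  ] [ lambda ] = [ b ]

Solving the linear system:
  x*      = (-0.5327, 0.5712, -0.4019)
  lambda* = (0.5923)
  f(x*)   = -3.1173

x* = (-0.5327, 0.5712, -0.4019), lambda* = (0.5923)


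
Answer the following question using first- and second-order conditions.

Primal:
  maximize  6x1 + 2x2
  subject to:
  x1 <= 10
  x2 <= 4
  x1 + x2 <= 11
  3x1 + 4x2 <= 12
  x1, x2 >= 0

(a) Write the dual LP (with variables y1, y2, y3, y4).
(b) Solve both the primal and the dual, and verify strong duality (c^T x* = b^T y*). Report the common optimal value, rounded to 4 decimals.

The standard primal-dual pair for 'max c^T x s.t. A x <= b, x >= 0' is:
  Dual:  min b^T y  s.t.  A^T y >= c,  y >= 0.

So the dual LP is:
  minimize  10y1 + 4y2 + 11y3 + 12y4
  subject to:
    y1 + y3 + 3y4 >= 6
    y2 + y3 + 4y4 >= 2
    y1, y2, y3, y4 >= 0

Solving the primal: x* = (4, 0).
  primal value c^T x* = 24.
Solving the dual: y* = (0, 0, 0, 2).
  dual value b^T y* = 24.
Strong duality: c^T x* = b^T y*. Confirmed.

24


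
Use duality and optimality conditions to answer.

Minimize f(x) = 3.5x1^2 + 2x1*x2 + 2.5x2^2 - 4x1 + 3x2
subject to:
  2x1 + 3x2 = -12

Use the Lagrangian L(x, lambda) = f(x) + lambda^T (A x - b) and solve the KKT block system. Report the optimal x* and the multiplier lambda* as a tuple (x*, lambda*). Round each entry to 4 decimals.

Form the Lagrangian:
  L(x, lambda) = (1/2) x^T Q x + c^T x + lambda^T (A x - b)
Stationarity (grad_x L = 0): Q x + c + A^T lambda = 0.
Primal feasibility: A x = b.

This gives the KKT block system:
  [ Q   A^T ] [ x     ]   [-c ]
  [ A    0  ] [ lambda ] = [ b ]

Solving the linear system:
  x*      = (0.1017, -4.0678)
  lambda* = (5.7119)
  f(x*)   = 27.9661

x* = (0.1017, -4.0678), lambda* = (5.7119)


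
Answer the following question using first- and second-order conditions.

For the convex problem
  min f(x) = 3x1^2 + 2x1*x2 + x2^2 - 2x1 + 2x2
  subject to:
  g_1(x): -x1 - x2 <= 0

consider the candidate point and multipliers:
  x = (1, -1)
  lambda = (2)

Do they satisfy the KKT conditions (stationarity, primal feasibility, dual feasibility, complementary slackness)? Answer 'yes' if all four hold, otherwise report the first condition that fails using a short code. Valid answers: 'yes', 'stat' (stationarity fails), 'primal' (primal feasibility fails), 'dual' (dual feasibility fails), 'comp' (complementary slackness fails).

Gradient of f: grad f(x) = Q x + c = (2, 2)
Constraint values g_i(x) = a_i^T x - b_i:
  g_1((1, -1)) = 0
Stationarity residual: grad f(x) + sum_i lambda_i a_i = (0, 0)
  -> stationarity OK
Primal feasibility (all g_i <= 0): OK
Dual feasibility (all lambda_i >= 0): OK
Complementary slackness (lambda_i * g_i(x) = 0 for all i): OK

Verdict: yes, KKT holds.

yes


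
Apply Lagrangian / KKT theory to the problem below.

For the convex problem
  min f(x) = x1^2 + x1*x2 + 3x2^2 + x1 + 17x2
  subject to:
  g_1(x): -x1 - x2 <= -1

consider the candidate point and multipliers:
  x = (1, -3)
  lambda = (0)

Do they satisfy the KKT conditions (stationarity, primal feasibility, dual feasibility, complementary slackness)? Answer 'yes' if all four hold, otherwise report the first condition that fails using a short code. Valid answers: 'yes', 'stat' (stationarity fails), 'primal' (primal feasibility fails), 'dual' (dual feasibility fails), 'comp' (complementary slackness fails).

Gradient of f: grad f(x) = Q x + c = (0, 0)
Constraint values g_i(x) = a_i^T x - b_i:
  g_1((1, -3)) = 3
Stationarity residual: grad f(x) + sum_i lambda_i a_i = (0, 0)
  -> stationarity OK
Primal feasibility (all g_i <= 0): FAILS
Dual feasibility (all lambda_i >= 0): OK
Complementary slackness (lambda_i * g_i(x) = 0 for all i): OK

Verdict: the first failing condition is primal_feasibility -> primal.

primal


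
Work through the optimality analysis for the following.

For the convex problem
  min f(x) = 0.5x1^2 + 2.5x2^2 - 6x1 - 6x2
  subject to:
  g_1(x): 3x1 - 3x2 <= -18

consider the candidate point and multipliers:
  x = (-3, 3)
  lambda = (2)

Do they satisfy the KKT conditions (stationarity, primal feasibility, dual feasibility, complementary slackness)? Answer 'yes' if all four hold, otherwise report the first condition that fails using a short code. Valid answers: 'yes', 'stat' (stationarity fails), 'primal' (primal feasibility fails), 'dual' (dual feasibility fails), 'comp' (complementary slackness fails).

Gradient of f: grad f(x) = Q x + c = (-9, 9)
Constraint values g_i(x) = a_i^T x - b_i:
  g_1((-3, 3)) = 0
Stationarity residual: grad f(x) + sum_i lambda_i a_i = (-3, 3)
  -> stationarity FAILS
Primal feasibility (all g_i <= 0): OK
Dual feasibility (all lambda_i >= 0): OK
Complementary slackness (lambda_i * g_i(x) = 0 for all i): OK

Verdict: the first failing condition is stationarity -> stat.

stat


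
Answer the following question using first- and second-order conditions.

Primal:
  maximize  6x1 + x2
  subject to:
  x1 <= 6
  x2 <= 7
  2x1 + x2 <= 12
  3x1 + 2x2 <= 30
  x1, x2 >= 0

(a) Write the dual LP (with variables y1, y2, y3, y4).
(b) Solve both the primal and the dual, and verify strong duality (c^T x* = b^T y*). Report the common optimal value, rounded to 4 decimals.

The standard primal-dual pair for 'max c^T x s.t. A x <= b, x >= 0' is:
  Dual:  min b^T y  s.t.  A^T y >= c,  y >= 0.

So the dual LP is:
  minimize  6y1 + 7y2 + 12y3 + 30y4
  subject to:
    y1 + 2y3 + 3y4 >= 6
    y2 + y3 + 2y4 >= 1
    y1, y2, y3, y4 >= 0

Solving the primal: x* = (6, 0).
  primal value c^T x* = 36.
Solving the dual: y* = (0, 0, 3, 0).
  dual value b^T y* = 36.
Strong duality: c^T x* = b^T y*. Confirmed.

36


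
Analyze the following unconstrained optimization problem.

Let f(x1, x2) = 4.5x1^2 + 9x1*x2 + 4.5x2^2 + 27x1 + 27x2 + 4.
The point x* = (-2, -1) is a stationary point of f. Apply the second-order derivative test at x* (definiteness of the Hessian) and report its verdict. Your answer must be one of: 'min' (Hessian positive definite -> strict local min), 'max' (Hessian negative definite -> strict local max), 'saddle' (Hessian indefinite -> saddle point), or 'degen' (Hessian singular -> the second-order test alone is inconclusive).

Compute the Hessian H = grad^2 f:
  H = [[9, 9], [9, 9]]
Verify stationarity: grad f(x*) = H x* + g = (0, 0).
Eigenvalues of H: 0, 18.
H has a zero eigenvalue (singular; positive semidefinite but not definite), so H is neither positive definite, negative definite, nor indefinite. The second-order test alone is inconclusive -> degen.
(Indeed, f is constant along the null direction of H through x*, so x* is not a strict local extremum.)

degen


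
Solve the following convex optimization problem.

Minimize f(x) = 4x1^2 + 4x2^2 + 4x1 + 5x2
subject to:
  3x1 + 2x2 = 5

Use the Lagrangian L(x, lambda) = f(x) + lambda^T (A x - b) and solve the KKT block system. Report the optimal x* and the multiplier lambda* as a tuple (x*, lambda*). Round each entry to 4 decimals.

Form the Lagrangian:
  L(x, lambda) = (1/2) x^T Q x + c^T x + lambda^T (A x - b)
Stationarity (grad_x L = 0): Q x + c + A^T lambda = 0.
Primal feasibility: A x = b.

This gives the KKT block system:
  [ Q   A^T ] [ x     ]   [-c ]
  [ A    0  ] [ lambda ] = [ b ]

Solving the linear system:
  x*      = (1.2885, 0.5673)
  lambda* = (-4.7692)
  f(x*)   = 15.9183

x* = (1.2885, 0.5673), lambda* = (-4.7692)


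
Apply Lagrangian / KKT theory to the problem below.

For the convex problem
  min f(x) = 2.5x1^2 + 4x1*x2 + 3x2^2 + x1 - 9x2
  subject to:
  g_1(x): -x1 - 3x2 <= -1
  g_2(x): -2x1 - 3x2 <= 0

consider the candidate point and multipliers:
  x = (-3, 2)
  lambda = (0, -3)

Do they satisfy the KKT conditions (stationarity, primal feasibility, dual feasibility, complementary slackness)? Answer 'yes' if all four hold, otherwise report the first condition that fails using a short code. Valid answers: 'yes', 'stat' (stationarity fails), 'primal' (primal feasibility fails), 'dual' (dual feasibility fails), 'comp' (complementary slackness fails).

Gradient of f: grad f(x) = Q x + c = (-6, -9)
Constraint values g_i(x) = a_i^T x - b_i:
  g_1((-3, 2)) = -2
  g_2((-3, 2)) = 0
Stationarity residual: grad f(x) + sum_i lambda_i a_i = (0, 0)
  -> stationarity OK
Primal feasibility (all g_i <= 0): OK
Dual feasibility (all lambda_i >= 0): FAILS
Complementary slackness (lambda_i * g_i(x) = 0 for all i): OK

Verdict: the first failing condition is dual_feasibility -> dual.

dual


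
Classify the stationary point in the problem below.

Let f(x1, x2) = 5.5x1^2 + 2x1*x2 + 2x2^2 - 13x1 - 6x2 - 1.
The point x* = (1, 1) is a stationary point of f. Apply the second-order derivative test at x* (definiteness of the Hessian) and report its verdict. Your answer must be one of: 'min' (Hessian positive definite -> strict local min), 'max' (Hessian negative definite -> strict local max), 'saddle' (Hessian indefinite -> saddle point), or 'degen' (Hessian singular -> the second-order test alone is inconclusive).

Compute the Hessian H = grad^2 f:
  H = [[11, 2], [2, 4]]
Verify stationarity: grad f(x*) = H x* + g = (0, 0).
Eigenvalues of H: 3.4689, 11.5311.
Both eigenvalues > 0, so H is positive definite -> x* is a strict local min.

min


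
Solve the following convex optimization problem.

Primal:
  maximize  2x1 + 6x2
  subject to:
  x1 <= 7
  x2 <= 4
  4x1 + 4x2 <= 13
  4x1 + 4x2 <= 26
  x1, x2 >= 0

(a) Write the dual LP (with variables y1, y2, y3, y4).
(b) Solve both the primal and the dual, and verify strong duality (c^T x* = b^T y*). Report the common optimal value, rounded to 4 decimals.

The standard primal-dual pair for 'max c^T x s.t. A x <= b, x >= 0' is:
  Dual:  min b^T y  s.t.  A^T y >= c,  y >= 0.

So the dual LP is:
  minimize  7y1 + 4y2 + 13y3 + 26y4
  subject to:
    y1 + 4y3 + 4y4 >= 2
    y2 + 4y3 + 4y4 >= 6
    y1, y2, y3, y4 >= 0

Solving the primal: x* = (0, 3.25).
  primal value c^T x* = 19.5.
Solving the dual: y* = (0, 0, 1.5, 0).
  dual value b^T y* = 19.5.
Strong duality: c^T x* = b^T y*. Confirmed.

19.5


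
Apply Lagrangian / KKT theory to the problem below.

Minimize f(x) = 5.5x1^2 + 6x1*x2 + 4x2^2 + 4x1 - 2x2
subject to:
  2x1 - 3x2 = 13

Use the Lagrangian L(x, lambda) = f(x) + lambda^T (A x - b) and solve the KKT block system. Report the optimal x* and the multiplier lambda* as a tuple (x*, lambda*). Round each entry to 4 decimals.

Form the Lagrangian:
  L(x, lambda) = (1/2) x^T Q x + c^T x + lambda^T (A x - b)
Stationarity (grad_x L = 0): Q x + c + A^T lambda = 0.
Primal feasibility: A x = b.

This gives the KKT block system:
  [ Q   A^T ] [ x     ]   [-c ]
  [ A    0  ] [ lambda ] = [ b ]

Solving the linear system:
  x*      = (2.0591, -2.9606)
  lambda* = (-4.4433)
  f(x*)   = 35.9606

x* = (2.0591, -2.9606), lambda* = (-4.4433)
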